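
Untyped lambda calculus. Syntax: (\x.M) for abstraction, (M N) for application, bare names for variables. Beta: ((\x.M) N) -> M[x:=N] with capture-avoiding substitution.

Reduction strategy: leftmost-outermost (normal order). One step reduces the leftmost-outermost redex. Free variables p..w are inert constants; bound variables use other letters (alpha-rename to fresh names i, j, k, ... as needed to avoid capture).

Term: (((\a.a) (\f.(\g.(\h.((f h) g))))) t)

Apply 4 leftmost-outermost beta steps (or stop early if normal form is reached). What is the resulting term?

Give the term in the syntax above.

Answer: (\g.(\h.((t h) g)))

Derivation:
Step 0: (((\a.a) (\f.(\g.(\h.((f h) g))))) t)
Step 1: ((\f.(\g.(\h.((f h) g)))) t)
Step 2: (\g.(\h.((t h) g)))
Step 3: (normal form reached)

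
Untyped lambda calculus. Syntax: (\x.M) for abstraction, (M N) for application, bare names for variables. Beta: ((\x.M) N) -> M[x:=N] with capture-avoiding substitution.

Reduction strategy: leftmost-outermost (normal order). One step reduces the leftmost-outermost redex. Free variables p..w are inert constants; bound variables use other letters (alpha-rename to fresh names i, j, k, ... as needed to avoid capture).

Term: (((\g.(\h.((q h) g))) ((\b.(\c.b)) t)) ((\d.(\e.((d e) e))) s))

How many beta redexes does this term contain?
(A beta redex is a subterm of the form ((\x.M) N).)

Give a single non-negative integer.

Answer: 3

Derivation:
Term: (((\g.(\h.((q h) g))) ((\b.(\c.b)) t)) ((\d.(\e.((d e) e))) s))
  Redex: ((\g.(\h.((q h) g))) ((\b.(\c.b)) t))
  Redex: ((\b.(\c.b)) t)
  Redex: ((\d.(\e.((d e) e))) s)
Total redexes: 3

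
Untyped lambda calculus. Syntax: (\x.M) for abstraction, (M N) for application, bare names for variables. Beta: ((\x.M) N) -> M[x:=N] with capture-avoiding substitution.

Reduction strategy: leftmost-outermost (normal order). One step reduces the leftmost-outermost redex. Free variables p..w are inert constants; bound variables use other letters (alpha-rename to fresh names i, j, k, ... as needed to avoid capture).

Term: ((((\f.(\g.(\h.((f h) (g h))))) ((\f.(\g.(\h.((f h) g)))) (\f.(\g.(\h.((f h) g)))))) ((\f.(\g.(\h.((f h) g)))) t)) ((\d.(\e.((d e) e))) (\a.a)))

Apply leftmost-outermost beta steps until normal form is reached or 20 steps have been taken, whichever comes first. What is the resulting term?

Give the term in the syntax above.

Step 0: ((((\f.(\g.(\h.((f h) (g h))))) ((\f.(\g.(\h.((f h) g)))) (\f.(\g.(\h.((f h) g)))))) ((\f.(\g.(\h.((f h) g)))) t)) ((\d.(\e.((d e) e))) (\a.a)))
Step 1: (((\g.(\h.((((\f.(\g.(\h.((f h) g)))) (\f.(\g.(\h.((f h) g))))) h) (g h)))) ((\f.(\g.(\h.((f h) g)))) t)) ((\d.(\e.((d e) e))) (\a.a)))
Step 2: ((\h.((((\f.(\g.(\h.((f h) g)))) (\f.(\g.(\h.((f h) g))))) h) (((\f.(\g.(\h.((f h) g)))) t) h))) ((\d.(\e.((d e) e))) (\a.a)))
Step 3: ((((\f.(\g.(\h.((f h) g)))) (\f.(\g.(\h.((f h) g))))) ((\d.(\e.((d e) e))) (\a.a))) (((\f.(\g.(\h.((f h) g)))) t) ((\d.(\e.((d e) e))) (\a.a))))
Step 4: (((\g.(\h.(((\f.(\g.(\h.((f h) g)))) h) g))) ((\d.(\e.((d e) e))) (\a.a))) (((\f.(\g.(\h.((f h) g)))) t) ((\d.(\e.((d e) e))) (\a.a))))
Step 5: ((\h.(((\f.(\g.(\h.((f h) g)))) h) ((\d.(\e.((d e) e))) (\a.a)))) (((\f.(\g.(\h.((f h) g)))) t) ((\d.(\e.((d e) e))) (\a.a))))
Step 6: (((\f.(\g.(\h.((f h) g)))) (((\f.(\g.(\h.((f h) g)))) t) ((\d.(\e.((d e) e))) (\a.a)))) ((\d.(\e.((d e) e))) (\a.a)))
Step 7: ((\g.(\h.(((((\f.(\g.(\h.((f h) g)))) t) ((\d.(\e.((d e) e))) (\a.a))) h) g))) ((\d.(\e.((d e) e))) (\a.a)))
Step 8: (\h.(((((\f.(\g.(\h.((f h) g)))) t) ((\d.(\e.((d e) e))) (\a.a))) h) ((\d.(\e.((d e) e))) (\a.a))))
Step 9: (\h.((((\g.(\h.((t h) g))) ((\d.(\e.((d e) e))) (\a.a))) h) ((\d.(\e.((d e) e))) (\a.a))))
Step 10: (\h.(((\h.((t h) ((\d.(\e.((d e) e))) (\a.a)))) h) ((\d.(\e.((d e) e))) (\a.a))))
Step 11: (\h.(((t h) ((\d.(\e.((d e) e))) (\a.a))) ((\d.(\e.((d e) e))) (\a.a))))
Step 12: (\h.(((t h) (\e.(((\a.a) e) e))) ((\d.(\e.((d e) e))) (\a.a))))
Step 13: (\h.(((t h) (\e.(e e))) ((\d.(\e.((d e) e))) (\a.a))))
Step 14: (\h.(((t h) (\e.(e e))) (\e.(((\a.a) e) e))))
Step 15: (\h.(((t h) (\e.(e e))) (\e.(e e))))

Answer: (\h.(((t h) (\e.(e e))) (\e.(e e))))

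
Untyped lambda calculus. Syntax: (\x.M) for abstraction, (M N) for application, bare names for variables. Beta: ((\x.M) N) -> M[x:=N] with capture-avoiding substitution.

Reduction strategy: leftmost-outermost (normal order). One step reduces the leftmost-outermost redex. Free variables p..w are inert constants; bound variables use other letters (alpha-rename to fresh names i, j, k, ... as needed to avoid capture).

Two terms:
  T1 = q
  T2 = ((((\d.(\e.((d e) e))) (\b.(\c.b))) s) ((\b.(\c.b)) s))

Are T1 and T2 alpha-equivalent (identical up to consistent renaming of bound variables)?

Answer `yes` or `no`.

Term 1: q
Term 2: ((((\d.(\e.((d e) e))) (\b.(\c.b))) s) ((\b.(\c.b)) s))
Alpha-equivalence: compare structure up to binder renaming.
Result: False

Answer: no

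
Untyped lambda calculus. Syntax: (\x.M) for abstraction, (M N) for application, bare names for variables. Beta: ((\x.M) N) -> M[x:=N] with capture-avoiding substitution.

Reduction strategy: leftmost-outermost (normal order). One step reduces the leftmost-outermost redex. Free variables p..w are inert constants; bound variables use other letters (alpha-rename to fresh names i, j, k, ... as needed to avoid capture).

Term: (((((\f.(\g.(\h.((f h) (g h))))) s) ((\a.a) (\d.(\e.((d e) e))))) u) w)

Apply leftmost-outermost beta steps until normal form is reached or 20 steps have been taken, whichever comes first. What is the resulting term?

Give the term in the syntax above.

Answer: (((s u) (\e.((u e) e))) w)

Derivation:
Step 0: (((((\f.(\g.(\h.((f h) (g h))))) s) ((\a.a) (\d.(\e.((d e) e))))) u) w)
Step 1: ((((\g.(\h.((s h) (g h)))) ((\a.a) (\d.(\e.((d e) e))))) u) w)
Step 2: (((\h.((s h) (((\a.a) (\d.(\e.((d e) e)))) h))) u) w)
Step 3: (((s u) (((\a.a) (\d.(\e.((d e) e)))) u)) w)
Step 4: (((s u) ((\d.(\e.((d e) e))) u)) w)
Step 5: (((s u) (\e.((u e) e))) w)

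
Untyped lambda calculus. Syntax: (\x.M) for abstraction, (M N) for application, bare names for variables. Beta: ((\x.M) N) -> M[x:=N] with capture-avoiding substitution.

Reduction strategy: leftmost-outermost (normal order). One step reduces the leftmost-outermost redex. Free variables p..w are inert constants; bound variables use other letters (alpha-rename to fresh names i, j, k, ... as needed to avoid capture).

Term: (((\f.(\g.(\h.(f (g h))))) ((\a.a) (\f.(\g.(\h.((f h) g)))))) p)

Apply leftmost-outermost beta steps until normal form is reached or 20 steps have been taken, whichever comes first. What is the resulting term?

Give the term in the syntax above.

Step 0: (((\f.(\g.(\h.(f (g h))))) ((\a.a) (\f.(\g.(\h.((f h) g)))))) p)
Step 1: ((\g.(\h.(((\a.a) (\f.(\g.(\h.((f h) g))))) (g h)))) p)
Step 2: (\h.(((\a.a) (\f.(\g.(\h.((f h) g))))) (p h)))
Step 3: (\h.((\f.(\g.(\h.((f h) g)))) (p h)))
Step 4: (\h.(\g.(\i.(((p h) i) g))))

Answer: (\h.(\g.(\i.(((p h) i) g))))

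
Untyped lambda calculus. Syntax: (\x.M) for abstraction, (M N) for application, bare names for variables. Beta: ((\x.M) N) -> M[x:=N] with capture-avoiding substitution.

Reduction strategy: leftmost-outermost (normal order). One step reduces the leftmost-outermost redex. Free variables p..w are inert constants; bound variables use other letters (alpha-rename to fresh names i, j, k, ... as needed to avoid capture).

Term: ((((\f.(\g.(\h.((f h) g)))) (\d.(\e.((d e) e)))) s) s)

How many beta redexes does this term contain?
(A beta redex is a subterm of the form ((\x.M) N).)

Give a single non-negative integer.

Answer: 1

Derivation:
Term: ((((\f.(\g.(\h.((f h) g)))) (\d.(\e.((d e) e)))) s) s)
  Redex: ((\f.(\g.(\h.((f h) g)))) (\d.(\e.((d e) e))))
Total redexes: 1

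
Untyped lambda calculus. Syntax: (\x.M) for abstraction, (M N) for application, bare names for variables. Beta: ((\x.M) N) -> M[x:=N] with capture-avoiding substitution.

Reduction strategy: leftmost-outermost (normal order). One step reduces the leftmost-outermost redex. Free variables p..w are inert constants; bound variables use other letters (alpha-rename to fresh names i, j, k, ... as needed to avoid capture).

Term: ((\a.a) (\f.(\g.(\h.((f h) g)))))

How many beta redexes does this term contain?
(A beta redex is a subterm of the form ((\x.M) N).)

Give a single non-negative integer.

Term: ((\a.a) (\f.(\g.(\h.((f h) g)))))
  Redex: ((\a.a) (\f.(\g.(\h.((f h) g)))))
Total redexes: 1

Answer: 1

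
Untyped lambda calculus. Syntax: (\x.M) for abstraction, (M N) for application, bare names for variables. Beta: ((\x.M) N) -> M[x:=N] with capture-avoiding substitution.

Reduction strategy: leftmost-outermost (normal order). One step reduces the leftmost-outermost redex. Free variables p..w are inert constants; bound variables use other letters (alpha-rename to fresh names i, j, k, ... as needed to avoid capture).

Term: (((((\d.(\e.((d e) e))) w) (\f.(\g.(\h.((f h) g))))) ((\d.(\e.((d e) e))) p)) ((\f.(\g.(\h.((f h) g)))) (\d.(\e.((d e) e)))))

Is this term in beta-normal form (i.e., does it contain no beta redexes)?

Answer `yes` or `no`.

Term: (((((\d.(\e.((d e) e))) w) (\f.(\g.(\h.((f h) g))))) ((\d.(\e.((d e) e))) p)) ((\f.(\g.(\h.((f h) g)))) (\d.(\e.((d e) e)))))
Found 3 beta redex(es).

Answer: no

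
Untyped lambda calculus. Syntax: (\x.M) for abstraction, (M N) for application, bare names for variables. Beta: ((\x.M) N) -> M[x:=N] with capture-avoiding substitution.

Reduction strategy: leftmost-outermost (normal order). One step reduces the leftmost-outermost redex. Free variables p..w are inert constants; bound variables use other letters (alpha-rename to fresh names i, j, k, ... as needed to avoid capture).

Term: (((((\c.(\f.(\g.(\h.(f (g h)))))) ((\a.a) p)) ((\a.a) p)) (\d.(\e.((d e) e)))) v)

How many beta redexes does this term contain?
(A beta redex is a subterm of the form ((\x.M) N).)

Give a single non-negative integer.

Answer: 3

Derivation:
Term: (((((\c.(\f.(\g.(\h.(f (g h)))))) ((\a.a) p)) ((\a.a) p)) (\d.(\e.((d e) e)))) v)
  Redex: ((\c.(\f.(\g.(\h.(f (g h)))))) ((\a.a) p))
  Redex: ((\a.a) p)
  Redex: ((\a.a) p)
Total redexes: 3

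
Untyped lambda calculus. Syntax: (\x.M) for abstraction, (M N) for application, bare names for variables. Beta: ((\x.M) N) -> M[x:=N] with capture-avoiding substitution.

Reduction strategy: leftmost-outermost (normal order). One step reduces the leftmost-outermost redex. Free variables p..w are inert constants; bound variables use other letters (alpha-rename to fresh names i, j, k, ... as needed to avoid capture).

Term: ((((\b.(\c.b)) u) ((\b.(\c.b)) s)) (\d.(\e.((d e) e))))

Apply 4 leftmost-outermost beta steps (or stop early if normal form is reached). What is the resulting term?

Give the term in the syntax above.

Step 0: ((((\b.(\c.b)) u) ((\b.(\c.b)) s)) (\d.(\e.((d e) e))))
Step 1: (((\c.u) ((\b.(\c.b)) s)) (\d.(\e.((d e) e))))
Step 2: (u (\d.(\e.((d e) e))))
Step 3: (normal form reached)

Answer: (u (\d.(\e.((d e) e))))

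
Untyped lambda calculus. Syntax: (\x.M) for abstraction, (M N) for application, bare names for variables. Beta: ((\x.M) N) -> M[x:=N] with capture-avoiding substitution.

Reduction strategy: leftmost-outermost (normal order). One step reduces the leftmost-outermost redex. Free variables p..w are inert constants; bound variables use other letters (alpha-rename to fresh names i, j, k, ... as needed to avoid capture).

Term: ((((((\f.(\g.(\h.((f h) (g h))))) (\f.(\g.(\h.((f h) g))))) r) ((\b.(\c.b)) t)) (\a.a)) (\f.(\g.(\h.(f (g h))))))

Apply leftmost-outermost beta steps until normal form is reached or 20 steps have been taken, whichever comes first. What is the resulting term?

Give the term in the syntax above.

Answer: ((t (r (\c.t))) (\f.(\g.(\h.(f (g h))))))

Derivation:
Step 0: ((((((\f.(\g.(\h.((f h) (g h))))) (\f.(\g.(\h.((f h) g))))) r) ((\b.(\c.b)) t)) (\a.a)) (\f.(\g.(\h.(f (g h))))))
Step 1: (((((\g.(\h.(((\f.(\g.(\h.((f h) g)))) h) (g h)))) r) ((\b.(\c.b)) t)) (\a.a)) (\f.(\g.(\h.(f (g h))))))
Step 2: ((((\h.(((\f.(\g.(\h.((f h) g)))) h) (r h))) ((\b.(\c.b)) t)) (\a.a)) (\f.(\g.(\h.(f (g h))))))
Step 3: (((((\f.(\g.(\h.((f h) g)))) ((\b.(\c.b)) t)) (r ((\b.(\c.b)) t))) (\a.a)) (\f.(\g.(\h.(f (g h))))))
Step 4: ((((\g.(\h.((((\b.(\c.b)) t) h) g))) (r ((\b.(\c.b)) t))) (\a.a)) (\f.(\g.(\h.(f (g h))))))
Step 5: (((\h.((((\b.(\c.b)) t) h) (r ((\b.(\c.b)) t)))) (\a.a)) (\f.(\g.(\h.(f (g h))))))
Step 6: (((((\b.(\c.b)) t) (\a.a)) (r ((\b.(\c.b)) t))) (\f.(\g.(\h.(f (g h))))))
Step 7: ((((\c.t) (\a.a)) (r ((\b.(\c.b)) t))) (\f.(\g.(\h.(f (g h))))))
Step 8: ((t (r ((\b.(\c.b)) t))) (\f.(\g.(\h.(f (g h))))))
Step 9: ((t (r (\c.t))) (\f.(\g.(\h.(f (g h))))))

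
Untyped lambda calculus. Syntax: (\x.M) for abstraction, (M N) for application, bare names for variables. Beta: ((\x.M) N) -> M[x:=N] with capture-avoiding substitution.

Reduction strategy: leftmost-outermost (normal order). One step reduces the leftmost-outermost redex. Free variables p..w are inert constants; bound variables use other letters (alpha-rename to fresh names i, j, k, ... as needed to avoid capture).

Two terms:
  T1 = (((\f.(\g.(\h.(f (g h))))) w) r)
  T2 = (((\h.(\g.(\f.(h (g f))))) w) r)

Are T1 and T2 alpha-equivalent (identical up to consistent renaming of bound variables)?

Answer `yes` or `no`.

Term 1: (((\f.(\g.(\h.(f (g h))))) w) r)
Term 2: (((\h.(\g.(\f.(h (g f))))) w) r)
Alpha-equivalence: compare structure up to binder renaming.
Result: True

Answer: yes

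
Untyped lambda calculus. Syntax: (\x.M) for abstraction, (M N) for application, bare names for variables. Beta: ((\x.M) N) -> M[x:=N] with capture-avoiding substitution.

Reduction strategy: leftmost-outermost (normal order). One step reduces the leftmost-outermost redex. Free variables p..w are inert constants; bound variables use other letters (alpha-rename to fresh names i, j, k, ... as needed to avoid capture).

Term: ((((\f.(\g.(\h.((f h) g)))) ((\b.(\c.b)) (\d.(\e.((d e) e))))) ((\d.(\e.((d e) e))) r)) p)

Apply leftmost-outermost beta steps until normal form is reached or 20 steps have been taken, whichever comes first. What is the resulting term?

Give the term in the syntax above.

Answer: (\e.(((r e) e) e))

Derivation:
Step 0: ((((\f.(\g.(\h.((f h) g)))) ((\b.(\c.b)) (\d.(\e.((d e) e))))) ((\d.(\e.((d e) e))) r)) p)
Step 1: (((\g.(\h.((((\b.(\c.b)) (\d.(\e.((d e) e)))) h) g))) ((\d.(\e.((d e) e))) r)) p)
Step 2: ((\h.((((\b.(\c.b)) (\d.(\e.((d e) e)))) h) ((\d.(\e.((d e) e))) r))) p)
Step 3: ((((\b.(\c.b)) (\d.(\e.((d e) e)))) p) ((\d.(\e.((d e) e))) r))
Step 4: (((\c.(\d.(\e.((d e) e)))) p) ((\d.(\e.((d e) e))) r))
Step 5: ((\d.(\e.((d e) e))) ((\d.(\e.((d e) e))) r))
Step 6: (\e.((((\d.(\e.((d e) e))) r) e) e))
Step 7: (\e.(((\e.((r e) e)) e) e))
Step 8: (\e.(((r e) e) e))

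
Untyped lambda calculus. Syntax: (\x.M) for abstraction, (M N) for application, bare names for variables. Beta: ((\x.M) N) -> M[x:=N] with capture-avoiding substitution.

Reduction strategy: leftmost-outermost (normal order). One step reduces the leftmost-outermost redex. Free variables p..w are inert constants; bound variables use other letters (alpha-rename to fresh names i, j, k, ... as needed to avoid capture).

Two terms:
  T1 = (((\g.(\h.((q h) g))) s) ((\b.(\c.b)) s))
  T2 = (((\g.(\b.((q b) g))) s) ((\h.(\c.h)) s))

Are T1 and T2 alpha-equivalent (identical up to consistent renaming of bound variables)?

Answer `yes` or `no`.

Answer: yes

Derivation:
Term 1: (((\g.(\h.((q h) g))) s) ((\b.(\c.b)) s))
Term 2: (((\g.(\b.((q b) g))) s) ((\h.(\c.h)) s))
Alpha-equivalence: compare structure up to binder renaming.
Result: True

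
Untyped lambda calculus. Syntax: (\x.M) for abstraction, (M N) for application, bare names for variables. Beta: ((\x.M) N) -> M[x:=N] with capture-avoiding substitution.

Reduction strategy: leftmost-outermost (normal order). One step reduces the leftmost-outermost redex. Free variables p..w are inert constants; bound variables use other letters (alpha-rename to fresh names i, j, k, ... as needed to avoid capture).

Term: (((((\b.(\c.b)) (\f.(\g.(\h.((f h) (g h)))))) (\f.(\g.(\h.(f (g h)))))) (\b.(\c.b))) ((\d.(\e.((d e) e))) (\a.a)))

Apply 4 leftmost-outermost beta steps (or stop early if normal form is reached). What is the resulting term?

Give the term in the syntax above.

Answer: (\h.(((\b.(\c.b)) h) (((\d.(\e.((d e) e))) (\a.a)) h)))

Derivation:
Step 0: (((((\b.(\c.b)) (\f.(\g.(\h.((f h) (g h)))))) (\f.(\g.(\h.(f (g h)))))) (\b.(\c.b))) ((\d.(\e.((d e) e))) (\a.a)))
Step 1: ((((\c.(\f.(\g.(\h.((f h) (g h)))))) (\f.(\g.(\h.(f (g h)))))) (\b.(\c.b))) ((\d.(\e.((d e) e))) (\a.a)))
Step 2: (((\f.(\g.(\h.((f h) (g h))))) (\b.(\c.b))) ((\d.(\e.((d e) e))) (\a.a)))
Step 3: ((\g.(\h.(((\b.(\c.b)) h) (g h)))) ((\d.(\e.((d e) e))) (\a.a)))
Step 4: (\h.(((\b.(\c.b)) h) (((\d.(\e.((d e) e))) (\a.a)) h)))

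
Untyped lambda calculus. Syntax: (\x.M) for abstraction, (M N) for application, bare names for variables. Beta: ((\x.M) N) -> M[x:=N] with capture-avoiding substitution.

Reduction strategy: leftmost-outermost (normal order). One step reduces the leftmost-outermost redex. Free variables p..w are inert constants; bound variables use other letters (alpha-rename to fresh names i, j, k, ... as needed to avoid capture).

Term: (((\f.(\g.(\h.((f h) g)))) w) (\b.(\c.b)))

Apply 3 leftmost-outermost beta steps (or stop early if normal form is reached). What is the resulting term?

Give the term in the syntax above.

Step 0: (((\f.(\g.(\h.((f h) g)))) w) (\b.(\c.b)))
Step 1: ((\g.(\h.((w h) g))) (\b.(\c.b)))
Step 2: (\h.((w h) (\b.(\c.b))))
Step 3: (normal form reached)

Answer: (\h.((w h) (\b.(\c.b))))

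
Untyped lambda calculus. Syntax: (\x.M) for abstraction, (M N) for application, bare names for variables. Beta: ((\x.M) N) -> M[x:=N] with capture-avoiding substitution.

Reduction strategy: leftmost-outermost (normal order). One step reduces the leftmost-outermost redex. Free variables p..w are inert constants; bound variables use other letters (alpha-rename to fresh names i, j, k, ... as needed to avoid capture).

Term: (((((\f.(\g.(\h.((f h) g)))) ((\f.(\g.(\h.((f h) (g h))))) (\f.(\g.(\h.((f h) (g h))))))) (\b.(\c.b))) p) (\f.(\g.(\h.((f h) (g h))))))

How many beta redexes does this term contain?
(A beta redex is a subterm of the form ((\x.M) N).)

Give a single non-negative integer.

Answer: 2

Derivation:
Term: (((((\f.(\g.(\h.((f h) g)))) ((\f.(\g.(\h.((f h) (g h))))) (\f.(\g.(\h.((f h) (g h))))))) (\b.(\c.b))) p) (\f.(\g.(\h.((f h) (g h))))))
  Redex: ((\f.(\g.(\h.((f h) g)))) ((\f.(\g.(\h.((f h) (g h))))) (\f.(\g.(\h.((f h) (g h)))))))
  Redex: ((\f.(\g.(\h.((f h) (g h))))) (\f.(\g.(\h.((f h) (g h))))))
Total redexes: 2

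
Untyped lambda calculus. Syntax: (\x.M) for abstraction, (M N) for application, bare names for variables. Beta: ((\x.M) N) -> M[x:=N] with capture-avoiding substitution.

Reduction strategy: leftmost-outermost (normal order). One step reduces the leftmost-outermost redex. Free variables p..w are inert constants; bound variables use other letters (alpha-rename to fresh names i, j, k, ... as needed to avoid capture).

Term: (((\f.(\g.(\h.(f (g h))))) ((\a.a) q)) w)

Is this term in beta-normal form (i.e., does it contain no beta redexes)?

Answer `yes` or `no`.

Answer: no

Derivation:
Term: (((\f.(\g.(\h.(f (g h))))) ((\a.a) q)) w)
Found 2 beta redex(es).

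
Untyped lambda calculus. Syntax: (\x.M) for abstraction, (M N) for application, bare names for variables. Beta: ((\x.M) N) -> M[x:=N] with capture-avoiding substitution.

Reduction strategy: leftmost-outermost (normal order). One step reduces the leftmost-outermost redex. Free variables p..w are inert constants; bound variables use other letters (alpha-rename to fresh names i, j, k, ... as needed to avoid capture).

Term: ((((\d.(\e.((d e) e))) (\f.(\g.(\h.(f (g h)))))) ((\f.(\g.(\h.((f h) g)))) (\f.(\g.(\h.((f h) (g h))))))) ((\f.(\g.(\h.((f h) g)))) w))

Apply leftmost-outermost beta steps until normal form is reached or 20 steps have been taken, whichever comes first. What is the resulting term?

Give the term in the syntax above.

Answer: (\h.(\i.((h i) (\h.((i h) (\i.((w i) h)))))))

Derivation:
Step 0: ((((\d.(\e.((d e) e))) (\f.(\g.(\h.(f (g h)))))) ((\f.(\g.(\h.((f h) g)))) (\f.(\g.(\h.((f h) (g h))))))) ((\f.(\g.(\h.((f h) g)))) w))
Step 1: (((\e.(((\f.(\g.(\h.(f (g h))))) e) e)) ((\f.(\g.(\h.((f h) g)))) (\f.(\g.(\h.((f h) (g h))))))) ((\f.(\g.(\h.((f h) g)))) w))
Step 2: ((((\f.(\g.(\h.(f (g h))))) ((\f.(\g.(\h.((f h) g)))) (\f.(\g.(\h.((f h) (g h))))))) ((\f.(\g.(\h.((f h) g)))) (\f.(\g.(\h.((f h) (g h))))))) ((\f.(\g.(\h.((f h) g)))) w))
Step 3: (((\g.(\h.(((\f.(\g.(\h.((f h) g)))) (\f.(\g.(\h.((f h) (g h)))))) (g h)))) ((\f.(\g.(\h.((f h) g)))) (\f.(\g.(\h.((f h) (g h))))))) ((\f.(\g.(\h.((f h) g)))) w))
Step 4: ((\h.(((\f.(\g.(\h.((f h) g)))) (\f.(\g.(\h.((f h) (g h)))))) (((\f.(\g.(\h.((f h) g)))) (\f.(\g.(\h.((f h) (g h)))))) h))) ((\f.(\g.(\h.((f h) g)))) w))
Step 5: (((\f.(\g.(\h.((f h) g)))) (\f.(\g.(\h.((f h) (g h)))))) (((\f.(\g.(\h.((f h) g)))) (\f.(\g.(\h.((f h) (g h)))))) ((\f.(\g.(\h.((f h) g)))) w)))
Step 6: ((\g.(\h.(((\f.(\g.(\h.((f h) (g h))))) h) g))) (((\f.(\g.(\h.((f h) g)))) (\f.(\g.(\h.((f h) (g h)))))) ((\f.(\g.(\h.((f h) g)))) w)))
Step 7: (\h.(((\f.(\g.(\h.((f h) (g h))))) h) (((\f.(\g.(\h.((f h) g)))) (\f.(\g.(\h.((f h) (g h)))))) ((\f.(\g.(\h.((f h) g)))) w))))
Step 8: (\h.((\g.(\i.((h i) (g i)))) (((\f.(\g.(\h.((f h) g)))) (\f.(\g.(\h.((f h) (g h)))))) ((\f.(\g.(\h.((f h) g)))) w))))
Step 9: (\h.(\i.((h i) ((((\f.(\g.(\h.((f h) g)))) (\f.(\g.(\h.((f h) (g h)))))) ((\f.(\g.(\h.((f h) g)))) w)) i))))
Step 10: (\h.(\i.((h i) (((\g.(\h.(((\f.(\g.(\h.((f h) (g h))))) h) g))) ((\f.(\g.(\h.((f h) g)))) w)) i))))
Step 11: (\h.(\i.((h i) ((\h.(((\f.(\g.(\h.((f h) (g h))))) h) ((\f.(\g.(\h.((f h) g)))) w))) i))))
Step 12: (\h.(\i.((h i) (((\f.(\g.(\h.((f h) (g h))))) i) ((\f.(\g.(\h.((f h) g)))) w)))))
Step 13: (\h.(\i.((h i) ((\g.(\h.((i h) (g h)))) ((\f.(\g.(\h.((f h) g)))) w)))))
Step 14: (\h.(\i.((h i) (\h.((i h) (((\f.(\g.(\h.((f h) g)))) w) h))))))
Step 15: (\h.(\i.((h i) (\h.((i h) ((\g.(\h.((w h) g))) h))))))
Step 16: (\h.(\i.((h i) (\h.((i h) (\i.((w i) h)))))))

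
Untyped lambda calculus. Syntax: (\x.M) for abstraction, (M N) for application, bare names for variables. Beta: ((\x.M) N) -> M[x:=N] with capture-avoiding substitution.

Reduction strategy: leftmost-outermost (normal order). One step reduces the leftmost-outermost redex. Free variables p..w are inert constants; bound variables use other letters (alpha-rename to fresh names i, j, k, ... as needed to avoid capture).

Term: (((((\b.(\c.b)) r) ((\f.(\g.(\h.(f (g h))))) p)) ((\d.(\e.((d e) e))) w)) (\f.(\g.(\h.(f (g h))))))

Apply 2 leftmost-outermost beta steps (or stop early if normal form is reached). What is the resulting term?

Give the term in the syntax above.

Step 0: (((((\b.(\c.b)) r) ((\f.(\g.(\h.(f (g h))))) p)) ((\d.(\e.((d e) e))) w)) (\f.(\g.(\h.(f (g h))))))
Step 1: ((((\c.r) ((\f.(\g.(\h.(f (g h))))) p)) ((\d.(\e.((d e) e))) w)) (\f.(\g.(\h.(f (g h))))))
Step 2: ((r ((\d.(\e.((d e) e))) w)) (\f.(\g.(\h.(f (g h))))))

Answer: ((r ((\d.(\e.((d e) e))) w)) (\f.(\g.(\h.(f (g h))))))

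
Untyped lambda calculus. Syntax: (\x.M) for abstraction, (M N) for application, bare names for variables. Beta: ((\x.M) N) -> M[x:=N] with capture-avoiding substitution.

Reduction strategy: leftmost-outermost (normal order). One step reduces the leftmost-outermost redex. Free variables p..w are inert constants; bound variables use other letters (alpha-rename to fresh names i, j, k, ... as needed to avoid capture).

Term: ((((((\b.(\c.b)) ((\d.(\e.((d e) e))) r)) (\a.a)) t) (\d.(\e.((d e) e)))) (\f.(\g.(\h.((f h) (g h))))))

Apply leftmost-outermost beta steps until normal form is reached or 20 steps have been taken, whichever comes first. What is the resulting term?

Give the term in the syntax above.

Answer: ((((r t) t) (\d.(\e.((d e) e)))) (\f.(\g.(\h.((f h) (g h))))))

Derivation:
Step 0: ((((((\b.(\c.b)) ((\d.(\e.((d e) e))) r)) (\a.a)) t) (\d.(\e.((d e) e)))) (\f.(\g.(\h.((f h) (g h))))))
Step 1: (((((\c.((\d.(\e.((d e) e))) r)) (\a.a)) t) (\d.(\e.((d e) e)))) (\f.(\g.(\h.((f h) (g h))))))
Step 2: (((((\d.(\e.((d e) e))) r) t) (\d.(\e.((d e) e)))) (\f.(\g.(\h.((f h) (g h))))))
Step 3: ((((\e.((r e) e)) t) (\d.(\e.((d e) e)))) (\f.(\g.(\h.((f h) (g h))))))
Step 4: ((((r t) t) (\d.(\e.((d e) e)))) (\f.(\g.(\h.((f h) (g h))))))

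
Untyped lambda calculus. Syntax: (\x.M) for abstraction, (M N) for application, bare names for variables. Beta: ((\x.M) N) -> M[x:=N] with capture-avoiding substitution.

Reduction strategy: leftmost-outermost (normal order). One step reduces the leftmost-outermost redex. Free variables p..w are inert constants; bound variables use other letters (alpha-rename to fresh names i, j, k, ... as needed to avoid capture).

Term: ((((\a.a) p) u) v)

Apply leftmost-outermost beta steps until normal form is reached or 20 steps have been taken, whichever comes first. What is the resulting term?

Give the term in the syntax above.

Step 0: ((((\a.a) p) u) v)
Step 1: ((p u) v)

Answer: ((p u) v)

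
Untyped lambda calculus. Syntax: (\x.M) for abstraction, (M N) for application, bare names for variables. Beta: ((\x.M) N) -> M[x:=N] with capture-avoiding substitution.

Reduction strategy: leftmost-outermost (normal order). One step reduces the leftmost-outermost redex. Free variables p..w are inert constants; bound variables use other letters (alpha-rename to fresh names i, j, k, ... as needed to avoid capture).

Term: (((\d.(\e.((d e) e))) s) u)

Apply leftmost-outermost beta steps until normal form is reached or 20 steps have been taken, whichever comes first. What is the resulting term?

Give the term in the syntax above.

Step 0: (((\d.(\e.((d e) e))) s) u)
Step 1: ((\e.((s e) e)) u)
Step 2: ((s u) u)

Answer: ((s u) u)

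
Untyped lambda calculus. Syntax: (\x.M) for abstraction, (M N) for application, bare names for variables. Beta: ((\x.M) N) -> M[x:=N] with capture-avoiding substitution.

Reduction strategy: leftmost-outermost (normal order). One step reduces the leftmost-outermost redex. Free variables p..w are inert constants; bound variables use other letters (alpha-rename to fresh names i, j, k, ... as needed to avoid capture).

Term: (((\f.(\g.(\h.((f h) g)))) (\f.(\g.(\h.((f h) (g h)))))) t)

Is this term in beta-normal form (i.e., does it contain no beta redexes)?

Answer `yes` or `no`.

Answer: no

Derivation:
Term: (((\f.(\g.(\h.((f h) g)))) (\f.(\g.(\h.((f h) (g h)))))) t)
Found 1 beta redex(es).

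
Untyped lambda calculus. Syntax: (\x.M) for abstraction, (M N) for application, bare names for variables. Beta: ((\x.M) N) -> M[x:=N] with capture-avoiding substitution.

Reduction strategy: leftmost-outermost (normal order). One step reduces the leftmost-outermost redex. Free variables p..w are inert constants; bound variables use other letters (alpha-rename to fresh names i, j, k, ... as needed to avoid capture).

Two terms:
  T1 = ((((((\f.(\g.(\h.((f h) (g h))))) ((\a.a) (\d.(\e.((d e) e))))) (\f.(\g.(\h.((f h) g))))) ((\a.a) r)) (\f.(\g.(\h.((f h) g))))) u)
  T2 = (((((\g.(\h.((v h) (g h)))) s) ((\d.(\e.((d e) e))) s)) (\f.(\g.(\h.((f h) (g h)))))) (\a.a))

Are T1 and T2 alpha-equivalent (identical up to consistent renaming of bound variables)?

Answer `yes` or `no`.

Answer: no

Derivation:
Term 1: ((((((\f.(\g.(\h.((f h) (g h))))) ((\a.a) (\d.(\e.((d e) e))))) (\f.(\g.(\h.((f h) g))))) ((\a.a) r)) (\f.(\g.(\h.((f h) g))))) u)
Term 2: (((((\g.(\h.((v h) (g h)))) s) ((\d.(\e.((d e) e))) s)) (\f.(\g.(\h.((f h) (g h)))))) (\a.a))
Alpha-equivalence: compare structure up to binder renaming.
Result: False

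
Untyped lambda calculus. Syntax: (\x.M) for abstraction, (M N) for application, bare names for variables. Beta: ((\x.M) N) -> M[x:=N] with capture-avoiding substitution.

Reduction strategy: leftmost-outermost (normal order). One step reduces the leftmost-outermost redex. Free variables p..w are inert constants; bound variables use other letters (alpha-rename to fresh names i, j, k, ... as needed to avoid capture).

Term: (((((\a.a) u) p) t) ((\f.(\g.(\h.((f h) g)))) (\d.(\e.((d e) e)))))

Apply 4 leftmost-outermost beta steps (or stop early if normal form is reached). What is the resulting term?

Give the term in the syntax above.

Answer: (((u p) t) (\g.(\h.((h g) g))))

Derivation:
Step 0: (((((\a.a) u) p) t) ((\f.(\g.(\h.((f h) g)))) (\d.(\e.((d e) e)))))
Step 1: (((u p) t) ((\f.(\g.(\h.((f h) g)))) (\d.(\e.((d e) e)))))
Step 2: (((u p) t) (\g.(\h.(((\d.(\e.((d e) e))) h) g))))
Step 3: (((u p) t) (\g.(\h.((\e.((h e) e)) g))))
Step 4: (((u p) t) (\g.(\h.((h g) g))))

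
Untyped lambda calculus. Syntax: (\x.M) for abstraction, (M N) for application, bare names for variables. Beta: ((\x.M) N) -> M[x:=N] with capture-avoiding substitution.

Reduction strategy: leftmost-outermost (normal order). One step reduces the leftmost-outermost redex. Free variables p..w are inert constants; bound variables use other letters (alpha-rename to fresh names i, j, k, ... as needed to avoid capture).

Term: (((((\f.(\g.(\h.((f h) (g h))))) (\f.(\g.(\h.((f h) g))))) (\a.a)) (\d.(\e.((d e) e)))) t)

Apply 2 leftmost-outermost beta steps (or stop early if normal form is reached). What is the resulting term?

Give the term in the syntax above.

Step 0: (((((\f.(\g.(\h.((f h) (g h))))) (\f.(\g.(\h.((f h) g))))) (\a.a)) (\d.(\e.((d e) e)))) t)
Step 1: ((((\g.(\h.(((\f.(\g.(\h.((f h) g)))) h) (g h)))) (\a.a)) (\d.(\e.((d e) e)))) t)
Step 2: (((\h.(((\f.(\g.(\h.((f h) g)))) h) ((\a.a) h))) (\d.(\e.((d e) e)))) t)

Answer: (((\h.(((\f.(\g.(\h.((f h) g)))) h) ((\a.a) h))) (\d.(\e.((d e) e)))) t)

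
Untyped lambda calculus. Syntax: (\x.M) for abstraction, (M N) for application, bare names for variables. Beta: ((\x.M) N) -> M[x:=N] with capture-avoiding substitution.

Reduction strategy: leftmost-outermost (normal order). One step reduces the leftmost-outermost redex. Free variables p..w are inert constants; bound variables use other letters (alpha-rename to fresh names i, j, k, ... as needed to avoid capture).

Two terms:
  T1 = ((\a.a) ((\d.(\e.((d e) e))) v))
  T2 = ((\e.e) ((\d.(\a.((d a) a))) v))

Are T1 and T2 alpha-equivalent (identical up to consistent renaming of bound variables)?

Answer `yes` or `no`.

Answer: yes

Derivation:
Term 1: ((\a.a) ((\d.(\e.((d e) e))) v))
Term 2: ((\e.e) ((\d.(\a.((d a) a))) v))
Alpha-equivalence: compare structure up to binder renaming.
Result: True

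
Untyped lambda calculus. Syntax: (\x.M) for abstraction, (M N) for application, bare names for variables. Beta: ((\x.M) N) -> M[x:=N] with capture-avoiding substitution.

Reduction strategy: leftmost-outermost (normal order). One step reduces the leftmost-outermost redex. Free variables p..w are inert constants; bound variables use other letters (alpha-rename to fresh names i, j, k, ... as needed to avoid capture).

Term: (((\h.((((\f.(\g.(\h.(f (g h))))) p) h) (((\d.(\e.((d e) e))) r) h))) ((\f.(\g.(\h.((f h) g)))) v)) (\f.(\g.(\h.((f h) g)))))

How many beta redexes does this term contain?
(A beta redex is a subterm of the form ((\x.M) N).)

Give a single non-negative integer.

Answer: 4

Derivation:
Term: (((\h.((((\f.(\g.(\h.(f (g h))))) p) h) (((\d.(\e.((d e) e))) r) h))) ((\f.(\g.(\h.((f h) g)))) v)) (\f.(\g.(\h.((f h) g)))))
  Redex: ((\h.((((\f.(\g.(\h.(f (g h))))) p) h) (((\d.(\e.((d e) e))) r) h))) ((\f.(\g.(\h.((f h) g)))) v))
  Redex: ((\f.(\g.(\h.(f (g h))))) p)
  Redex: ((\d.(\e.((d e) e))) r)
  Redex: ((\f.(\g.(\h.((f h) g)))) v)
Total redexes: 4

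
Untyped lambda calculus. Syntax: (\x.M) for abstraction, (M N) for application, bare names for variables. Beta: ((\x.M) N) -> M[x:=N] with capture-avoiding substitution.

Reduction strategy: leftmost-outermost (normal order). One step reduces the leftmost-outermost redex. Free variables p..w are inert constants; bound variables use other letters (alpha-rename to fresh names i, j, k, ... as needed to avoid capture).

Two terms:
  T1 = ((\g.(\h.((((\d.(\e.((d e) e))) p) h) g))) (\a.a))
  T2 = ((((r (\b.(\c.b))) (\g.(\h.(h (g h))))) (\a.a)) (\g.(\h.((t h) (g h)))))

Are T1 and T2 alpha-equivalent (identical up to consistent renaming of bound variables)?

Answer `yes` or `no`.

Term 1: ((\g.(\h.((((\d.(\e.((d e) e))) p) h) g))) (\a.a))
Term 2: ((((r (\b.(\c.b))) (\g.(\h.(h (g h))))) (\a.a)) (\g.(\h.((t h) (g h)))))
Alpha-equivalence: compare structure up to binder renaming.
Result: False

Answer: no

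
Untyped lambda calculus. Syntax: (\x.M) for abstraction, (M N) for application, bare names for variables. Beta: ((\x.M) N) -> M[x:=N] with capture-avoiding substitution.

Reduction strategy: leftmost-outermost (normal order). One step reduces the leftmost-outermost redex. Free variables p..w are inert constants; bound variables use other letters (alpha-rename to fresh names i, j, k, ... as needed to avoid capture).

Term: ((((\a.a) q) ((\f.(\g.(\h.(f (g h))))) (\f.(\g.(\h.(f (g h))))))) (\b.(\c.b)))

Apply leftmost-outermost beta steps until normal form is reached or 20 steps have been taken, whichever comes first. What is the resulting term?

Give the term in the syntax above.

Answer: ((q (\g.(\h.(\i.(\j.((g h) (i j))))))) (\b.(\c.b)))

Derivation:
Step 0: ((((\a.a) q) ((\f.(\g.(\h.(f (g h))))) (\f.(\g.(\h.(f (g h))))))) (\b.(\c.b)))
Step 1: ((q ((\f.(\g.(\h.(f (g h))))) (\f.(\g.(\h.(f (g h))))))) (\b.(\c.b)))
Step 2: ((q (\g.(\h.((\f.(\g.(\h.(f (g h))))) (g h))))) (\b.(\c.b)))
Step 3: ((q (\g.(\h.(\i.(\j.((g h) (i j))))))) (\b.(\c.b)))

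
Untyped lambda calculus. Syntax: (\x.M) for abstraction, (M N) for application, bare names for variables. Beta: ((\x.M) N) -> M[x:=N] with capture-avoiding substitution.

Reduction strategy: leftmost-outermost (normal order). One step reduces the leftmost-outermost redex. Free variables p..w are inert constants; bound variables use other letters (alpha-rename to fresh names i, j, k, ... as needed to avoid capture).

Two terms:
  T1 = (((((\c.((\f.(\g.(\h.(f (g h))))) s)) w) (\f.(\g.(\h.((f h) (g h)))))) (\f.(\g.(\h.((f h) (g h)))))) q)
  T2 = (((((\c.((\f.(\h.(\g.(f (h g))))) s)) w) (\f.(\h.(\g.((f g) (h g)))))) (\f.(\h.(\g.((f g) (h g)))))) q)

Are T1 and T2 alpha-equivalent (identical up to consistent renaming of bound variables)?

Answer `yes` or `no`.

Term 1: (((((\c.((\f.(\g.(\h.(f (g h))))) s)) w) (\f.(\g.(\h.((f h) (g h)))))) (\f.(\g.(\h.((f h) (g h)))))) q)
Term 2: (((((\c.((\f.(\h.(\g.(f (h g))))) s)) w) (\f.(\h.(\g.((f g) (h g)))))) (\f.(\h.(\g.((f g) (h g)))))) q)
Alpha-equivalence: compare structure up to binder renaming.
Result: True

Answer: yes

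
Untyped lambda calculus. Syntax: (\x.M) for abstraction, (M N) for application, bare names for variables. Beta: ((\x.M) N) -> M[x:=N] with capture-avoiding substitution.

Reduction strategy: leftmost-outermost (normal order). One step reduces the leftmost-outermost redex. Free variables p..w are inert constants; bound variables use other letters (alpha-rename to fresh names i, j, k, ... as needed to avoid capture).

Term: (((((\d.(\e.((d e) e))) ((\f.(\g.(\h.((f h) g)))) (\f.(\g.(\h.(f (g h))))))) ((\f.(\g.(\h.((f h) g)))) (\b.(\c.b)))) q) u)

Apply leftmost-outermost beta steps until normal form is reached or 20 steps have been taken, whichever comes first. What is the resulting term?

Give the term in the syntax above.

Answer: u

Derivation:
Step 0: (((((\d.(\e.((d e) e))) ((\f.(\g.(\h.((f h) g)))) (\f.(\g.(\h.(f (g h))))))) ((\f.(\g.(\h.((f h) g)))) (\b.(\c.b)))) q) u)
Step 1: ((((\e.((((\f.(\g.(\h.((f h) g)))) (\f.(\g.(\h.(f (g h)))))) e) e)) ((\f.(\g.(\h.((f h) g)))) (\b.(\c.b)))) q) u)
Step 2: ((((((\f.(\g.(\h.((f h) g)))) (\f.(\g.(\h.(f (g h)))))) ((\f.(\g.(\h.((f h) g)))) (\b.(\c.b)))) ((\f.(\g.(\h.((f h) g)))) (\b.(\c.b)))) q) u)
Step 3: (((((\g.(\h.(((\f.(\g.(\h.(f (g h))))) h) g))) ((\f.(\g.(\h.((f h) g)))) (\b.(\c.b)))) ((\f.(\g.(\h.((f h) g)))) (\b.(\c.b)))) q) u)
Step 4: ((((\h.(((\f.(\g.(\h.(f (g h))))) h) ((\f.(\g.(\h.((f h) g)))) (\b.(\c.b))))) ((\f.(\g.(\h.((f h) g)))) (\b.(\c.b)))) q) u)
Step 5: (((((\f.(\g.(\h.(f (g h))))) ((\f.(\g.(\h.((f h) g)))) (\b.(\c.b)))) ((\f.(\g.(\h.((f h) g)))) (\b.(\c.b)))) q) u)
Step 6: ((((\g.(\h.(((\f.(\g.(\h.((f h) g)))) (\b.(\c.b))) (g h)))) ((\f.(\g.(\h.((f h) g)))) (\b.(\c.b)))) q) u)
Step 7: (((\h.(((\f.(\g.(\h.((f h) g)))) (\b.(\c.b))) (((\f.(\g.(\h.((f h) g)))) (\b.(\c.b))) h))) q) u)
Step 8: ((((\f.(\g.(\h.((f h) g)))) (\b.(\c.b))) (((\f.(\g.(\h.((f h) g)))) (\b.(\c.b))) q)) u)
Step 9: (((\g.(\h.(((\b.(\c.b)) h) g))) (((\f.(\g.(\h.((f h) g)))) (\b.(\c.b))) q)) u)
Step 10: ((\h.(((\b.(\c.b)) h) (((\f.(\g.(\h.((f h) g)))) (\b.(\c.b))) q))) u)
Step 11: (((\b.(\c.b)) u) (((\f.(\g.(\h.((f h) g)))) (\b.(\c.b))) q))
Step 12: ((\c.u) (((\f.(\g.(\h.((f h) g)))) (\b.(\c.b))) q))
Step 13: u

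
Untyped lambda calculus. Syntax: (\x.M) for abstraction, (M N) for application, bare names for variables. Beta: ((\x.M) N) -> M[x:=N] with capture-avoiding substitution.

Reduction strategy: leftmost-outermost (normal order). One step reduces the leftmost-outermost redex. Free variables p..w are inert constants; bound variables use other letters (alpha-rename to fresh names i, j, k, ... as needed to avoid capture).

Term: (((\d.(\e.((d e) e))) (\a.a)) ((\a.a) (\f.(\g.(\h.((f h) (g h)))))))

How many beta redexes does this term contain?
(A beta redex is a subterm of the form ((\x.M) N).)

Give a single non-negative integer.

Term: (((\d.(\e.((d e) e))) (\a.a)) ((\a.a) (\f.(\g.(\h.((f h) (g h)))))))
  Redex: ((\d.(\e.((d e) e))) (\a.a))
  Redex: ((\a.a) (\f.(\g.(\h.((f h) (g h))))))
Total redexes: 2

Answer: 2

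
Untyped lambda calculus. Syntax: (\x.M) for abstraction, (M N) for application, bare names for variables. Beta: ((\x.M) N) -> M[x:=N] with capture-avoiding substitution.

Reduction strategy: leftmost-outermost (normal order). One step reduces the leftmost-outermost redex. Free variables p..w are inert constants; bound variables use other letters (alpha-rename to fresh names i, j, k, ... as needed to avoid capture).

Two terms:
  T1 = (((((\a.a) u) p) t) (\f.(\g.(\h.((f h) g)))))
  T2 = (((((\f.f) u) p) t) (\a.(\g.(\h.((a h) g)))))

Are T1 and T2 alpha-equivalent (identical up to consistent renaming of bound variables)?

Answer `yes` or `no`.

Answer: yes

Derivation:
Term 1: (((((\a.a) u) p) t) (\f.(\g.(\h.((f h) g)))))
Term 2: (((((\f.f) u) p) t) (\a.(\g.(\h.((a h) g)))))
Alpha-equivalence: compare structure up to binder renaming.
Result: True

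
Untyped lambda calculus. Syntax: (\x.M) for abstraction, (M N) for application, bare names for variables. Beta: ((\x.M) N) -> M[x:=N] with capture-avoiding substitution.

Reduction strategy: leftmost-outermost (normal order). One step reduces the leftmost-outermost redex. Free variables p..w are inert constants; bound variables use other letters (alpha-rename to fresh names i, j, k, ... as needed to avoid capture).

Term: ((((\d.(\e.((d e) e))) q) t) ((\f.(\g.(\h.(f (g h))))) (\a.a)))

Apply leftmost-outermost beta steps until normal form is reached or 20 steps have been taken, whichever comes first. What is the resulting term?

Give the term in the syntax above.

Answer: (((q t) t) (\g.(\h.(g h))))

Derivation:
Step 0: ((((\d.(\e.((d e) e))) q) t) ((\f.(\g.(\h.(f (g h))))) (\a.a)))
Step 1: (((\e.((q e) e)) t) ((\f.(\g.(\h.(f (g h))))) (\a.a)))
Step 2: (((q t) t) ((\f.(\g.(\h.(f (g h))))) (\a.a)))
Step 3: (((q t) t) (\g.(\h.((\a.a) (g h)))))
Step 4: (((q t) t) (\g.(\h.(g h))))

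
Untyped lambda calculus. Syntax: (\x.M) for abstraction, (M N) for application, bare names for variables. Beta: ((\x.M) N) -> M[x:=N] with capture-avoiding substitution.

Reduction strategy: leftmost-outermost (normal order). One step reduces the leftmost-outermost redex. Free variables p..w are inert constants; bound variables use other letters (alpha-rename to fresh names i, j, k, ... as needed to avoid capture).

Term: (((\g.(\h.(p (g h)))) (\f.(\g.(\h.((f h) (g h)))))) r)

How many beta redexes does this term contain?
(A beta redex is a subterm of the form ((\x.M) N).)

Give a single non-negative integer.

Answer: 1

Derivation:
Term: (((\g.(\h.(p (g h)))) (\f.(\g.(\h.((f h) (g h)))))) r)
  Redex: ((\g.(\h.(p (g h)))) (\f.(\g.(\h.((f h) (g h))))))
Total redexes: 1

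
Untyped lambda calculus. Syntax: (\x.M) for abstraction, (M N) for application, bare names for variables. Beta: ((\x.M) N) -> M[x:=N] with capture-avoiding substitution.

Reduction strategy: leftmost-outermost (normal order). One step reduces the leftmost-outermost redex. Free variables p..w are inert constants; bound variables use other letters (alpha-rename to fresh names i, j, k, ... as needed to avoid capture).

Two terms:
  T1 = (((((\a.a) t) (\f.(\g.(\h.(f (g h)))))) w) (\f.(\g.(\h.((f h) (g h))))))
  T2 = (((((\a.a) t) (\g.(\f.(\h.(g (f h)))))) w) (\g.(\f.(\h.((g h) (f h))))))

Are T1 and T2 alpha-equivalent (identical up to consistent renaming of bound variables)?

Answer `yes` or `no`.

Term 1: (((((\a.a) t) (\f.(\g.(\h.(f (g h)))))) w) (\f.(\g.(\h.((f h) (g h))))))
Term 2: (((((\a.a) t) (\g.(\f.(\h.(g (f h)))))) w) (\g.(\f.(\h.((g h) (f h))))))
Alpha-equivalence: compare structure up to binder renaming.
Result: True

Answer: yes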